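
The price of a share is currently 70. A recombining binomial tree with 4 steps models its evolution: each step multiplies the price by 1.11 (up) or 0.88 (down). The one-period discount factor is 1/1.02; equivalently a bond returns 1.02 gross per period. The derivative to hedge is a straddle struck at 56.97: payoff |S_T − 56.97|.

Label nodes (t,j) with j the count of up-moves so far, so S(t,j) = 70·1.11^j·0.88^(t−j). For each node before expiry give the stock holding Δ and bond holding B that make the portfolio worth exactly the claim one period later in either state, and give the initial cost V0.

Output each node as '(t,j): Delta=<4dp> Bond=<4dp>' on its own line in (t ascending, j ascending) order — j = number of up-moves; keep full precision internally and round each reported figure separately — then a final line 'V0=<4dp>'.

(0,0): Delta=0.7915 Bond=-36.3024
(1,0): Delta=0.5123 Bond=-19.8277
(1,1): Delta=0.9338 Bond=-48.0860
(2,0): Delta=-0.0600 Bond=10.7953
(2,1): Delta=0.8039 Bond=-40.1654
(2,2): Delta=1.0000 Bond=-54.7578
(3,0): Delta=-1.0000 Bond=55.8529
(3,1): Delta=0.4191 Bond=-17.8156
(3,2): Delta=1.0000 Bond=-55.8529
(3,3): Delta=1.0000 Bond=-55.8529
V0=19.1014

Since d<R<u, set p* = (R−d)/(u−d) = 0.6087; price each node as the discounted p*-expectation of its children.
At expiry t=4: V(4,0)=14.9913, V(4,1)=4.0196, V(4,2)=9.8197, V(4,3)=27.2761, V(4,4)=49.2949
Node (3,0) S=47.7030: V=(p*·4.0196+(1−p*)·14.9913)/1.02=8.1499; Δ=(4.0196−14.9913)/(52.9504−41.9787)=-1.0000; B=V−Δ·S=55.8529
Node (3,1) S=60.1709: V=(p*·9.8197+(1−p*)·4.0196)/1.02=7.4021; Δ=(9.8197−4.0196)/(66.7897−52.9504)=0.4191; B=V−Δ·S=-17.8156
Node (3,2) S=75.8974: V=(p*·27.2761+(1−p*)·9.8197)/1.02=20.0444; Δ=(27.2761−9.8197)/(84.2461−66.7897)=1.0000; B=V−Δ·S=-55.8529
Node (3,3) S=95.7342: V=(p*·49.2949+(1−p*)·27.2761)/1.02=39.8812; Δ=(49.2949−27.2761)/(106.2649−84.2461)=1.0000; B=V−Δ·S=-55.8529
Node (2,0) S=54.2080: V=(p*·7.4021+(1−p*)·8.1499)/1.02=7.5438; Δ=(7.4021−8.1499)/(60.1709−47.7030)=-0.0600; B=V−Δ·S=10.7953
Node (2,1) S=68.3760: V=(p*·20.0444+(1−p*)·7.4021)/1.02=14.8014; Δ=(20.0444−7.4021)/(75.8974−60.1709)=0.8039; B=V−Δ·S=-40.1654
Node (2,2) S=86.2470: V=(p*·39.8812+(1−p*)·20.0444)/1.02=31.4892; Δ=(39.8812−20.0444)/(95.7342−75.8974)=1.0000; B=V−Δ·S=-54.7578
Node (1,0) S=61.6000: V=(p*·14.8014+(1−p*)·7.5438)/1.02=11.7269; Δ=(14.8014−7.5438)/(68.3760−54.2080)=0.5123; B=V−Δ·S=-19.8277
Node (1,1) S=77.7000: V=(p*·31.4892+(1−p*)·14.8014)/1.02=24.4698; Δ=(31.4892−14.8014)/(86.2470−68.3760)=0.9338; B=V−Δ·S=-48.0860
Node (0,0) S=70.0000: V=(p*·24.4698+(1−p*)·11.7269)/1.02=19.1014; Δ=(24.4698−11.7269)/(77.7000−61.6000)=0.7915; B=V−Δ·S=-36.3024
Root portfolio cost Δ·70+B reproduces V0=19.1014.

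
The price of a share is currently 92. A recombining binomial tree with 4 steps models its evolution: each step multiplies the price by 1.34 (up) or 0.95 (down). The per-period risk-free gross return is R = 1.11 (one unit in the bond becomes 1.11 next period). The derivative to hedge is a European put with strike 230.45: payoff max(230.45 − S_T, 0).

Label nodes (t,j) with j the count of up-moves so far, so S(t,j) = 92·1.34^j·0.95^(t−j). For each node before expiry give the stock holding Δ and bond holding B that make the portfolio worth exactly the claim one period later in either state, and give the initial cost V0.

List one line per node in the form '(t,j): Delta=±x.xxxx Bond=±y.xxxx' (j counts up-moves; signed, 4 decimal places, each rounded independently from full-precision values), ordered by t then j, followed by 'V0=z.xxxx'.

(0,0): Delta=-0.9069 Bond=144.4725
(1,0): Delta=-1.0000 Bond=168.5031
(1,1): Delta=-0.8120 Bond=148.6653
(2,0): Delta=-1.0000 Bond=187.0384
(2,1): Delta=-1.0000 Bond=187.0384
(2,2): Delta=-0.6204 Bond=133.3650
(3,0): Delta=-1.0000 Bond=207.6126
(3,1): Delta=-1.0000 Bond=207.6126
(3,2): Delta=-1.0000 Bond=207.6126
(3,3): Delta=-0.2335 Bond=62.3925
V0=61.0394

Since d<R<u, set p* = (R−d)/(u−d) = 0.4103; price each node as the discounted p*-expectation of its children.
Terminal values V(4,·): V(4,0)=155.5154, V(4,1)=124.7528, V(4,2)=81.3613, V(4,3)=20.1565, V(4,4)=0.0000
(3,0): S=78.8785. Δ = (V_up−V_dn)/(S_up−S_dn) = (124.7528−155.5154)/(105.6972−74.9346) = -1.0000. V = [p*·124.7528 + (1−p*)·155.5154]/1.11 = 128.7341. B = V − Δ·S = 207.6126.
(3,1): S=111.2602. Δ = (V_up−V_dn)/(S_up−S_dn) = (81.3613−124.7528)/(149.0887−105.6972) = -1.0000. V = [p*·81.3613 + (1−p*)·124.7528]/1.11 = 96.3524. B = V − Δ·S = 207.6126.
(3,2): S=156.9354. Δ = (V_up−V_dn)/(S_up−S_dn) = (20.1565−81.3613)/(210.2935−149.0887) = -1.0000. V = [p*·20.1565 + (1−p*)·81.3613]/1.11 = 50.6772. B = V − Δ·S = 207.6126.
(3,3): S=221.3616. Δ = (V_up−V_dn)/(S_up−S_dn) = (0.0000−20.1565)/(296.6245−210.2935) = -0.2335. V = [p*·0.0000 + (1−p*)·20.1565]/1.11 = 10.7092. B = V − Δ·S = 62.3925.
(2,0): S=83.0300. Δ = (V_up−V_dn)/(S_up−S_dn) = (96.3524−128.7341)/(111.2602−78.8785) = -1.0000. V = [p*·96.3524 + (1−p*)·128.7341]/1.11 = 104.0084. B = V − Δ·S = 187.0384.
(2,1): S=117.1160. Δ = (V_up−V_dn)/(S_up−S_dn) = (50.6772−96.3524)/(156.9354−111.2602) = -1.0000. V = [p*·50.6772 + (1−p*)·96.3524]/1.11 = 69.9224. B = V − Δ·S = 187.0384.
(2,2): S=165.1952. Δ = (V_up−V_dn)/(S_up−S_dn) = (10.7092−50.6772)/(221.3616−156.9354) = -0.6204. V = [p*·10.7092 + (1−p*)·50.6772]/1.11 = 30.8829. B = V − Δ·S = 133.3650.
(1,0): S=87.4000. Δ = (V_up−V_dn)/(S_up−S_dn) = (69.9224−104.0084)/(117.1160−83.0300) = -1.0000. V = [p*·69.9224 + (1−p*)·104.0084]/1.11 = 81.1031. B = V − Δ·S = 168.5031.
(1,1): S=123.2800. Δ = (V_up−V_dn)/(S_up−S_dn) = (30.8829−69.9224)/(165.1952−117.1160) = -0.8120. V = [p*·30.8829 + (1−p*)·69.9224]/1.11 = 48.5641. B = V − Δ·S = 148.6653.
(0,0): S=92.0000. Δ = (V_up−V_dn)/(S_up−S_dn) = (48.5641−81.1031)/(123.2800−87.4000) = -0.9069. V = [p*·48.5641 + (1−p*)·81.1031]/1.11 = 61.0394. B = V − Δ·S = 144.4725.
Root portfolio cost Δ·92+B reproduces V0=61.0394.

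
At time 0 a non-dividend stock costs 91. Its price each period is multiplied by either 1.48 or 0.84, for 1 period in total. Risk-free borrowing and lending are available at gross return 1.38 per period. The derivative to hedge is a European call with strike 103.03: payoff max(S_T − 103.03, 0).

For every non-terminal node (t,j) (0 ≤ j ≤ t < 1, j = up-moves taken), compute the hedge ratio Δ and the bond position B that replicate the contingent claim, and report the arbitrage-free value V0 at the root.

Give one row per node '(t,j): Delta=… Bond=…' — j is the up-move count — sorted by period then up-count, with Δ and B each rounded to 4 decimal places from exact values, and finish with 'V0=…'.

No-arbitrage ⇒ martingale measure with p* = (R−d)/(u−d) = 0.8437.
Terminal values V(1,·): V(1,0)=0.0000, V(1,1)=31.6500
  t=0,j=0: stock 91.0000 → up 134.6800 (V=31.6500), down 76.4400 (V=0.0000). Price 19.3512; hedge Δ=0.5434, bond B=-30.1019.
Self-financing check: at every node Δ·S+B equals the discounted successor values.

(0,0): Delta=0.5434 Bond=-30.1019
V0=19.3512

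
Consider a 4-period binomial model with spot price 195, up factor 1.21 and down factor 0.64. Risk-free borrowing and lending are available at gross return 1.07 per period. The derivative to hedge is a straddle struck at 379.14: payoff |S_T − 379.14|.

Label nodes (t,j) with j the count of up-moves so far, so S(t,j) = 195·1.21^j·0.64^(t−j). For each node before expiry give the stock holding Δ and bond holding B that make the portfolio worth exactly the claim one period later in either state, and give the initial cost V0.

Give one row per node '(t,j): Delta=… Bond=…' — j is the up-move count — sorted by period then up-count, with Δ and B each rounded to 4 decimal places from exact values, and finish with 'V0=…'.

No-arbitrage ⇒ martingale measure with p* = (R−d)/(u−d) = 0.7544.
At expiry t=4: V(4,0)=346.4244, V(4,1)=317.2871, V(4,2)=262.1994, V(4,3)=158.0492, V(4,4)=38.8598
Node (3,0) S=51.1181: V=(p*·317.2871+(1−p*)·346.4244)/1.07=303.2184; Δ=(317.2871−346.4244)/(61.8529−32.7156)=-1.0000; B=V−Δ·S=354.3364
Node (3,1) S=96.6451: V=(p*·262.1994+(1−p*)·317.2871)/1.07=257.6913; Δ=(262.1994−317.2871)/(116.9406−61.8529)=-1.0000; B=V−Δ·S=354.3364
Node (3,2) S=182.7197: V=(p*·158.0492+(1−p*)·262.1994)/1.07=171.6168; Δ=(158.0492−262.1994)/(221.0908−116.9406)=-1.0000; B=V−Δ·S=354.3364
Node (3,3) S=345.4544: V=(p*·38.8598+(1−p*)·158.0492)/1.07=63.6770; Δ=(38.8598−158.0492)/(417.9998−221.0908)=-0.6053; B=V−Δ·S=272.7812
Node (2,0) S=79.8720: V=(p*·257.6913+(1−p*)·303.2184)/1.07=251.2836; Δ=(257.6913−303.2184)/(96.6451−51.1181)=-1.0000; B=V−Δ·S=331.1556
Node (2,1) S=151.0080: V=(p*·171.6168+(1−p*)·257.6913)/1.07=180.1476; Δ=(171.6168−257.6913)/(182.7197−96.6451)=-1.0000; B=V−Δ·S=331.1556
Node (2,2) S=285.4995: V=(p*·63.6770+(1−p*)·171.6168)/1.07=84.2883; Δ=(63.6770−171.6168)/(345.4544−182.7197)=-0.6633; B=V−Δ·S=273.6563
Node (1,0) S=124.8000: V=(p*·180.1476+(1−p*)·251.2836)/1.07=184.6912; Δ=(180.1476−251.2836)/(151.0080−79.8720)=-1.0000; B=V−Δ·S=309.4912
Node (1,1) S=235.9500: V=(p*·84.2883+(1−p*)·180.1476)/1.07=100.7782; Δ=(84.2883−180.1476)/(285.4995−151.0080)=-0.7128; B=V−Δ·S=268.9523
Node (0,0) S=195.0000: V=(p*·100.7782+(1−p*)·184.6912)/1.07=113.4471; Δ=(100.7782−184.6912)/(235.9500−124.8000)=-0.7550; B=V−Δ·S=260.6628
The time-0 hedge costs 113.4471, which is the no-arbitrage price.

(0,0): Delta=-0.7550 Bond=260.6628
(1,0): Delta=-1.0000 Bond=309.4912
(1,1): Delta=-0.7128 Bond=268.9523
(2,0): Delta=-1.0000 Bond=331.1556
(2,1): Delta=-1.0000 Bond=331.1556
(2,2): Delta=-0.6633 Bond=273.6563
(3,0): Delta=-1.0000 Bond=354.3364
(3,1): Delta=-1.0000 Bond=354.3364
(3,2): Delta=-1.0000 Bond=354.3364
(3,3): Delta=-0.6053 Bond=272.7812
V0=113.4471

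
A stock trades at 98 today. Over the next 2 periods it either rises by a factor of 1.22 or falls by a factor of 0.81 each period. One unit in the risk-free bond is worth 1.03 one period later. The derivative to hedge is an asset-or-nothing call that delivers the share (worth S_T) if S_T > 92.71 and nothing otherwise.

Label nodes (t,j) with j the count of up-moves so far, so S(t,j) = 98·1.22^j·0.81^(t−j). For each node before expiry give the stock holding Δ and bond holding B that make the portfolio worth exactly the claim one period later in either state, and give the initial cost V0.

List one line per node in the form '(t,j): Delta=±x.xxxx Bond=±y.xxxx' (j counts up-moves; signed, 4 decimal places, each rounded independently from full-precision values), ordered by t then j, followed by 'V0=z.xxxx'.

The replicating-portfolio and risk-neutral prices coincide; use p* = (1.03−0.81)/(1.22−0.81) = 0.5366 for the latter.
Terminal values V(2,·): V(2,0)=0.0000, V(2,1)=96.8436, V(2,2)=145.8632
(1,0): S=79.3800. Δ = (V_up−V_dn)/(S_up−S_dn) = (96.8436−0.0000)/(96.8436−64.2978) = 2.9756. V = [p*·96.8436 + (1−p*)·0.0000]/1.03 = 50.4513. B = V − Δ·S = -185.7526.
(1,1): S=119.5600. Δ = (V_up−V_dn)/(S_up−S_dn) = (145.8632−96.8436)/(145.8632−96.8436) = 1.0000. V = [p*·145.8632 + (1−p*)·96.8436]/1.03 = 119.5600. B = V − Δ·S = 0.0000.
(0,0): S=98.0000. Δ = (V_up−V_dn)/(S_up−S_dn) = (119.5600−50.4513)/(119.5600−79.3800) = 1.7200. V = [p*·119.5600 + (1−p*)·50.4513]/1.03 = 84.9845. B = V − Δ·S = -83.5733.
Self-financing check: at every node Δ·S+B equals the discounted successor values.

(0,0): Delta=1.7200 Bond=-83.5733
(1,0): Delta=2.9756 Bond=-185.7526
(1,1): Delta=1.0000 Bond=0.0000
V0=84.9845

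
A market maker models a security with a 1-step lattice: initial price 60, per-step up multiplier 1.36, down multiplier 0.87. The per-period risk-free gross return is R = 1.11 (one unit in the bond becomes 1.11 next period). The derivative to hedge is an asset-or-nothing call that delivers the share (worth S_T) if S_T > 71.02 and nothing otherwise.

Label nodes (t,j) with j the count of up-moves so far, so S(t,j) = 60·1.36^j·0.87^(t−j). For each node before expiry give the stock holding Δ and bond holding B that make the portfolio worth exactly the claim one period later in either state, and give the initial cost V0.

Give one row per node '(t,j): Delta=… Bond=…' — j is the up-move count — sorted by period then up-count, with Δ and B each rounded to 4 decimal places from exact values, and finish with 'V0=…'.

Under the risk-neutral measure, an up-move has probability p* = (R−d)/(u−d) = 0.4898 and values discount at R = 1.11.
Terminal values V(1,·): V(1,0)=0.0000, V(1,1)=81.6000
Node (0,0) S=60.0000: V=(p*·81.6000+(1−p*)·0.0000)/1.11=36.0066; Δ=(81.6000−0.0000)/(81.6000−52.2000)=2.7755; B=V−Δ·S=-130.5240
Self-financing check: at every node Δ·S+B equals the discounted successor values.

(0,0): Delta=2.7755 Bond=-130.5240
V0=36.0066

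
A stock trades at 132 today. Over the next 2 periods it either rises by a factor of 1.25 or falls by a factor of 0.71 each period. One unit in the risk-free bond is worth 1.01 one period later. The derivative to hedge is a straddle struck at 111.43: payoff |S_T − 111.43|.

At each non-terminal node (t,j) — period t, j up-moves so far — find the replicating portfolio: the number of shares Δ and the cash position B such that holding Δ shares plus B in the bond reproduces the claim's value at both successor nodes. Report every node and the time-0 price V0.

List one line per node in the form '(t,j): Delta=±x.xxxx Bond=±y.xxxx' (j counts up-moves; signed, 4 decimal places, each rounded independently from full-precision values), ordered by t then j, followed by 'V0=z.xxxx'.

Since d<R<u, set p* = (R−d)/(u−d) = 0.5556; price each node as the discounted p*-expectation of its children.
Terminal payoffs: V(2,0)=44.8888, V(2,1)=5.7200, V(2,2)=94.8200
  t=1,j=0: stock 93.7200 → up 117.1500 (V=5.7200), down 66.5412 (V=44.8888). Price 22.8994; hedge Δ=-0.7740, bond B=95.4342.
  t=1,j=1: stock 165.0000 → up 206.2500 (V=94.8200), down 117.1500 (V=5.7200). Price 54.6733; hedge Δ=1.0000, bond B=-110.3267.
  t=0,j=0: stock 132.0000 → up 165.0000 (V=54.6733), down 93.7200 (V=22.8994). Price 40.1500; hedge Δ=0.4458, bond B=-18.6905.
Each (Δ,B) replicates both successor values, so the strategy is self-financing and V0 is arbitrage-free.

(0,0): Delta=0.4458 Bond=-18.6905
(1,0): Delta=-0.7740 Bond=95.4342
(1,1): Delta=1.0000 Bond=-110.3267
V0=40.1500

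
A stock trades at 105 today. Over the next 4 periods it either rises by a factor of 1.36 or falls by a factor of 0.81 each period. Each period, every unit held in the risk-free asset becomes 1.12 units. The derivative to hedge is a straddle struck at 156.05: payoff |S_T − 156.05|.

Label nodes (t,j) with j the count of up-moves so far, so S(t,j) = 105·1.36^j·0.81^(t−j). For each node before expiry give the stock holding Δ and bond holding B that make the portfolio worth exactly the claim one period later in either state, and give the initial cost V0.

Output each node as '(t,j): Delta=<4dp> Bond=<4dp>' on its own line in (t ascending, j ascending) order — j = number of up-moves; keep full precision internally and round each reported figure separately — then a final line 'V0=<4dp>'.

The replicating-portfolio and risk-neutral prices coincide; use p* = (1.12−0.81)/(1.36−0.81) = 0.5636 for the latter.
Terminal payoffs: V(4,0)=110.8509, V(4,1)=80.1602, V(4,2)=28.6301, V(4,3)=57.8895, V(4,4)=203.1571
  t=3,j=0: stock 55.8013 → up 75.8898 (V=80.1602), down 45.1991 (V=110.8509). Price 83.5291; hedge Δ=-1.0000, bond B=139.3304.
  t=3,j=1: stock 93.6911 → up 127.4199 (V=28.6301), down 75.8898 (V=80.1602). Price 45.6393; hedge Δ=-1.0000, bond B=139.3304.
  t=3,j=2: stock 157.3085 → up 213.9395 (V=57.8895), down 127.4199 (V=28.6301). Price 40.2873; hedge Δ=0.3382, bond B=-12.9116.
  t=3,j=3: stock 264.1229 → up 359.2071 (V=203.1571), down 213.9395 (V=57.8895). Price 124.7925; hedge Δ=1.0000, bond B=-139.3304.
  t=2,j=0: stock 68.8905 → up 93.6911 (V=45.6393), down 55.8013 (V=83.5291). Price 55.5116; hedge Δ=-1.0000, bond B=124.4021.
  t=2,j=1: stock 115.6680 → up 157.3085 (V=40.2873), down 93.6911 (V=45.6393). Price 38.0560; hedge Δ=-0.0841, bond B=47.7868.
  t=2,j=2: stock 194.2080 → up 264.1229 (V=124.7925), down 157.3085 (V=40.2873). Price 78.4978; hedge Δ=0.7911, bond B=-75.1480.
  t=1,j=0: stock 85.0500 → up 115.6680 (V=38.0560), down 68.8905 (V=55.5116). Price 40.7795; hedge Δ=-0.3732, bond B=72.5169.
  t=1,j=1: stock 142.8000 → up 194.2080 (V=78.4978), down 115.6680 (V=38.0560). Price 54.3308; hedge Δ=0.5149, bond B=-19.1998.
  t=0,j=0: stock 105.0000 → up 142.8000 (V=54.3308), down 85.0500 (V=40.7795). Price 43.2299; hedge Δ=0.2347, bond B=18.5911.
Each (Δ,B) replicates both successor values, so the strategy is self-financing and V0 is arbitrage-free.

(0,0): Delta=0.2347 Bond=18.5911
(1,0): Delta=-0.3732 Bond=72.5169
(1,1): Delta=0.5149 Bond=-19.1998
(2,0): Delta=-1.0000 Bond=124.4021
(2,1): Delta=-0.0841 Bond=47.7868
(2,2): Delta=0.7911 Bond=-75.1480
(3,0): Delta=-1.0000 Bond=139.3304
(3,1): Delta=-1.0000 Bond=139.3304
(3,2): Delta=0.3382 Bond=-12.9116
(3,3): Delta=1.0000 Bond=-139.3304
V0=43.2299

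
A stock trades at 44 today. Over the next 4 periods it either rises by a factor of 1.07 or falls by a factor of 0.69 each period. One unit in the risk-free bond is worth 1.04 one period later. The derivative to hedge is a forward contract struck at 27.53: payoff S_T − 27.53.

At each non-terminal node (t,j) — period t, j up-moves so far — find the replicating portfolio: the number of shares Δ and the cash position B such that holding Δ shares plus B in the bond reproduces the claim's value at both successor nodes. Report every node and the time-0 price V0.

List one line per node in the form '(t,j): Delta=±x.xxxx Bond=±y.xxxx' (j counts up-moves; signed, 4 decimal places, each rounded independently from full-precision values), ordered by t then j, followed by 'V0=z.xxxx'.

(0,0): Delta=1.0000 Bond=-23.5328
(1,0): Delta=1.0000 Bond=-24.4741
(1,1): Delta=1.0000 Bond=-24.4741
(2,0): Delta=1.0000 Bond=-25.4530
(2,1): Delta=1.0000 Bond=-25.4530
(2,2): Delta=1.0000 Bond=-25.4530
(3,0): Delta=1.0000 Bond=-26.4712
(3,1): Delta=1.0000 Bond=-26.4712
(3,2): Delta=1.0000 Bond=-26.4712
(3,3): Delta=1.0000 Bond=-26.4712
V0=20.4672

The replicating-portfolio and risk-neutral prices coincide; use p* = (1.04−0.69)/(1.07−0.69) = 0.9211 for the latter.
Terminal payoffs: V(4,0)=-17.5565, V(4,1)=-12.0638, V(4,2)=-3.5462, V(4,3)=9.6623, V(4,4)=30.1450
(3,0): S=14.4544. Δ = (V_up−V_dn)/(S_up−S_dn) = (-12.0638−-17.5565)/(15.4662−9.9735) = 1.0000. V = [p*·-12.0638 + (1−p*)·-17.5565]/1.04 = -12.0168. B = V − Δ·S = -26.4712.
(3,1): S=22.4148. Δ = (V_up−V_dn)/(S_up−S_dn) = (-3.5462−-12.0638)/(23.9838−15.4662) = 1.0000. V = [p*·-3.5462 + (1−p*)·-12.0638]/1.04 = -4.0564. B = V − Δ·S = -26.4712.
(3,2): S=34.7592. Δ = (V_up−V_dn)/(S_up−S_dn) = (9.6623−-3.5462)/(37.1923−23.9838) = 1.0000. V = [p*·9.6623 + (1−p*)·-3.5462]/1.04 = 8.2880. B = V − Δ·S = -26.4712.
(3,3): S=53.9019. Δ = (V_up−V_dn)/(S_up−S_dn) = (30.1450−9.6623)/(57.6750−37.1923) = 1.0000. V = [p*·30.1450 + (1−p*)·9.6623]/1.04 = 27.4307. B = V − Δ·S = -26.4712.
(2,0): S=20.9484. Δ = (V_up−V_dn)/(S_up−S_dn) = (-4.0564−-12.0168)/(22.4148−14.4544) = 1.0000. V = [p*·-4.0564 + (1−p*)·-12.0168]/1.04 = -4.5046. B = V − Δ·S = -25.4530.
(2,1): S=32.4852. Δ = (V_up−V_dn)/(S_up−S_dn) = (8.2880−-4.0564)/(34.7592−22.4148) = 1.0000. V = [p*·8.2880 + (1−p*)·-4.0564]/1.04 = 7.0322. B = V − Δ·S = -25.4530.
(2,2): S=50.3756. Δ = (V_up−V_dn)/(S_up−S_dn) = (27.4307−8.2880)/(53.9019−34.7592) = 1.0000. V = [p*·27.4307 + (1−p*)·8.2880]/1.04 = 24.9226. B = V − Δ·S = -25.4530.
(1,0): S=30.3600. Δ = (V_up−V_dn)/(S_up−S_dn) = (7.0322−-4.5046)/(32.4852−20.9484) = 1.0000. V = [p*·7.0322 + (1−p*)·-4.5046]/1.04 = 5.8859. B = V − Δ·S = -24.4741.
(1,1): S=47.0800. Δ = (V_up−V_dn)/(S_up−S_dn) = (24.9226−7.0322)/(50.3756−32.4852) = 1.0000. V = [p*·24.9226 + (1−p*)·7.0322]/1.04 = 22.6059. B = V − Δ·S = -24.4741.
(0,0): S=44.0000. Δ = (V_up−V_dn)/(S_up−S_dn) = (22.6059−5.8859)/(47.0800−30.3600) = 1.0000. V = [p*·22.6059 + (1−p*)·5.8859]/1.04 = 20.4672. B = V − Δ·S = -23.5328.
Self-financing check: at every node Δ·S+B equals the discounted successor values.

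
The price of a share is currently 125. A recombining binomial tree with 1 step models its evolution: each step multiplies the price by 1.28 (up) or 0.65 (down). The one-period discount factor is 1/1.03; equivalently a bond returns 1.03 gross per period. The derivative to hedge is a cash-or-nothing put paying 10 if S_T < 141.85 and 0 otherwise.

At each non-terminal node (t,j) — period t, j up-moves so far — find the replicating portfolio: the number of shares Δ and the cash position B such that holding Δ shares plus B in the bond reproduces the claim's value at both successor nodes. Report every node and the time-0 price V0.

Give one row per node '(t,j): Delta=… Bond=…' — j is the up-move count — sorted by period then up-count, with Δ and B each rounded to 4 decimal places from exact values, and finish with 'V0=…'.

Since d<R<u, set p* = (R−d)/(u−d) = 0.6032; price each node as the discounted p*-expectation of its children.
At expiry t=1: V(1,0)=10.0000, V(1,1)=0.0000
(0,0): S=125.0000. Δ = (V_up−V_dn)/(S_up−S_dn) = (0.0000−10.0000)/(160.0000−81.2500) = -0.1270. V = [p*·0.0000 + (1−p*)·10.0000]/1.03 = 3.8527. B = V − Δ·S = 19.7257.
Root portfolio cost Δ·125+B reproduces V0=3.8527.

(0,0): Delta=-0.1270 Bond=19.7257
V0=3.8527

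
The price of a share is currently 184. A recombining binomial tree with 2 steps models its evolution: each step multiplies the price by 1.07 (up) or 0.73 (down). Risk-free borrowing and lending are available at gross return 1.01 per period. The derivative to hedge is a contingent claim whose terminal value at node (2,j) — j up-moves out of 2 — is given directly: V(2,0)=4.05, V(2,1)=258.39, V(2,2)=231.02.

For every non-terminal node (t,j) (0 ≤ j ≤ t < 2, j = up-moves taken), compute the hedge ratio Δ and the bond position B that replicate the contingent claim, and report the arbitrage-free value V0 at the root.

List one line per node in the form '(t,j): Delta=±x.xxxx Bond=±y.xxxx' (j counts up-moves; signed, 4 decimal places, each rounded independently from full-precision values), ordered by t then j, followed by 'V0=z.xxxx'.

The replicating-portfolio and risk-neutral prices coincide; use p* = (1.01−0.73)/(1.07−0.73) = 0.8235 for the latter.
Payoff layer (t=2): V(2,0)=4.0500, V(2,1)=258.3900, V(2,2)=231.0200
  t=1,j=0: stock 134.3200 → up 143.7224 (V=258.3900), down 98.0536 (V=4.0500). Price 211.3925; hedge Δ=5.5692, bond B=-536.6663.
  t=1,j=1: stock 196.8800 → up 210.6616 (V=231.0200), down 143.7224 (V=258.3900). Price 233.5149; hedge Δ=-0.4089, bond B=314.0149.
  t=0,j=0: stock 184.0000 → up 196.8800 (V=233.5149), down 134.3200 (V=211.3925). Price 227.3375; hedge Δ=0.3536, bond B=162.2719.
Check: Δ(0,0)·S0 + B(0,0) = 227.3375 = V0.

(0,0): Delta=0.3536 Bond=162.2719
(1,0): Delta=5.5692 Bond=-536.6663
(1,1): Delta=-0.4089 Bond=314.0149
V0=227.3375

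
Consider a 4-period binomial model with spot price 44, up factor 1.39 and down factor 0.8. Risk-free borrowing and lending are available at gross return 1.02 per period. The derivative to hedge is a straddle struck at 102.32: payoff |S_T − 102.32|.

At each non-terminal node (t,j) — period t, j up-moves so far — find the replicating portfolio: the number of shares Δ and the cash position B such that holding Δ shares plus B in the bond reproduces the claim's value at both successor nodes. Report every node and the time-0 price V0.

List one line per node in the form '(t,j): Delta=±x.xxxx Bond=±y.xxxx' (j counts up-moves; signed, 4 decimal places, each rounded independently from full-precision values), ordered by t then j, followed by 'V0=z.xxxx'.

No-arbitrage ⇒ martingale measure with p* = (R−d)/(u−d) = 0.3729.
Terminal payoffs: V(4,0)=84.2976, V(4,1)=71.0061, V(4,2)=47.9121, V(4,3)=7.7862, V(4,4)=61.9325
Node (3,0) S=22.5280: V=(p*·71.0061+(1−p*)·84.2976)/1.02=77.7857; Δ=(71.0061−84.2976)/(31.3139−18.0224)=-1.0000; B=V−Δ·S=100.3137
Node (3,1) S=39.1424: V=(p*·47.9121+(1−p*)·71.0061)/1.02=61.1713; Δ=(47.9121−71.0061)/(54.4079−31.3139)=-1.0000; B=V−Δ·S=100.3137
Node (3,2) S=68.0099: V=(p*·7.7862+(1−p*)·47.9121)/1.02=32.3038; Δ=(7.7862−47.9121)/(94.5338−54.4079)=-1.0000; B=V−Δ·S=100.3137
Node (3,3) S=118.1672: V=(p*·61.9325+(1−p*)·7.7862)/1.02=27.4278; Δ=(61.9325−7.7862)/(164.2525−94.5338)=0.7766; B=V−Δ·S=-64.3455
Node (2,0) S=28.1600: V=(p*·61.1713+(1−p*)·77.7857)/1.02=70.1868; Δ=(61.1713−77.7857)/(39.1424−22.5280)=-1.0000; B=V−Δ·S=98.3468
Node (2,1) S=48.9280: V=(p*·32.3038+(1−p*)·61.1713)/1.02=49.4188; Δ=(32.3038−61.1713)/(68.0099−39.1424)=-1.0000; B=V−Δ·S=98.3468
Node (2,2) S=85.0124: V=(p*·27.4278+(1−p*)·32.3038)/1.02=29.8879; Δ=(27.4278−32.3038)/(118.1672−68.0099)=-0.0972; B=V−Δ·S=38.1523
Node (1,0) S=35.2000: V=(p*·49.4188+(1−p*)·70.1868)/1.02=61.2184; Δ=(49.4188−70.1868)/(48.9280−28.1600)=-1.0000; B=V−Δ·S=96.4184
Node (1,1) S=61.1600: V=(p*·29.8879+(1−p*)·49.4188)/1.02=41.3099; Δ=(29.8879−49.4188)/(85.0124−48.9280)=-0.5413; B=V−Δ·S=74.4131
Node (0,0) S=44.0000: V=(p*·41.3099+(1−p*)·61.2184)/1.02=52.7401; Δ=(41.3099−61.2184)/(61.1600−35.2000)=-0.7669; B=V−Δ·S=86.4834
The time-0 hedge costs 52.7401, which is the no-arbitrage price.

(0,0): Delta=-0.7669 Bond=86.4834
(1,0): Delta=-1.0000 Bond=96.4184
(1,1): Delta=-0.5413 Bond=74.4131
(2,0): Delta=-1.0000 Bond=98.3468
(2,1): Delta=-1.0000 Bond=98.3468
(2,2): Delta=-0.0972 Bond=38.1523
(3,0): Delta=-1.0000 Bond=100.3137
(3,1): Delta=-1.0000 Bond=100.3137
(3,2): Delta=-1.0000 Bond=100.3137
(3,3): Delta=0.7766 Bond=-64.3455
V0=52.7401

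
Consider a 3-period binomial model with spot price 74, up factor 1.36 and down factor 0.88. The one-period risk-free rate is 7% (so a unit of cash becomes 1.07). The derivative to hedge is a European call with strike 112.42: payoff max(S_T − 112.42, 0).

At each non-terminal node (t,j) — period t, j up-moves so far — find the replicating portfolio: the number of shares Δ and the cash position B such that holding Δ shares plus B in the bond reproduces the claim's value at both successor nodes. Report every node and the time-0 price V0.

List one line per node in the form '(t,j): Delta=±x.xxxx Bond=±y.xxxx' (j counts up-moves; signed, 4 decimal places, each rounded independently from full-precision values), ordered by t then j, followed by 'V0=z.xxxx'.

(0,0): Delta=0.3475 Bond=-20.1236
(1,0): Delta=0.0950 Bond=-5.0872
(1,1): Delta=0.5969 Bond=-46.6324
(2,0): Delta=0.0000 Bond=0.0000
(2,1): Delta=0.1888 Bond=-13.7516
(2,2): Delta=1.0000 Bond=-105.0654
V0=5.5930

Under the risk-neutral measure, an up-move has probability p* = (R−d)/(u−d) = 0.3958 and values discount at R = 1.07.
At expiry t=3: V(3,0)=0.0000, V(3,1)=0.0000, V(3,2)=8.0260, V(3,3)=73.7237
Node (2,0) S=57.3056: V=(p*·0.0000+(1−p*)·0.0000)/1.07=0.0000; Δ=(0.0000−0.0000)/(77.9356−50.4289)=0.0000; B=V−Δ·S=0.0000
Node (2,1) S=88.5632: V=(p*·8.0260+(1−p*)·0.0000)/1.07=2.9691; Δ=(8.0260−0.0000)/(120.4460−77.9356)=0.1888; B=V−Δ·S=-13.7516
Node (2,2) S=136.8704: V=(p*·73.7237+(1−p*)·8.0260)/1.07=31.8050; Δ=(73.7237−8.0260)/(186.1437−120.4460)=1.0000; B=V−Δ·S=-105.0654
Node (1,0) S=65.1200: V=(p*·2.9691+(1−p*)·0.0000)/1.07=1.0984; Δ=(2.9691−0.0000)/(88.5632−57.3056)=0.0950; B=V−Δ·S=-5.0872
Node (1,1) S=100.6400: V=(p*·31.8050+(1−p*)·2.9691)/1.07=13.4423; Δ=(31.8050−2.9691)/(136.8704−88.5632)=0.5969; B=V−Δ·S=-46.6324
Node (0,0) S=74.0000: V=(p*·13.4423+(1−p*)·1.0984)/1.07=5.5930; Δ=(13.4423−1.0984)/(100.6400−65.1200)=0.3475; B=V−Δ·S=-20.1236
The time-0 hedge costs 5.5930, which is the no-arbitrage price.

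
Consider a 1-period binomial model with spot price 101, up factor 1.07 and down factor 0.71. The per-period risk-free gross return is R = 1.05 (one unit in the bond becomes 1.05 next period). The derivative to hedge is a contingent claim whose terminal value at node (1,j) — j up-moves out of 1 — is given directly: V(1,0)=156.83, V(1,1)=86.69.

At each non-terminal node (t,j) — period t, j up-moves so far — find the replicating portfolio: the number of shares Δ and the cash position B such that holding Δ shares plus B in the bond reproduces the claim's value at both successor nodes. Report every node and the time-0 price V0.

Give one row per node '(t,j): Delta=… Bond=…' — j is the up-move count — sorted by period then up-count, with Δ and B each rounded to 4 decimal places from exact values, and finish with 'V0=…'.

(0,0): Delta=-1.9290 Bond=281.1063
V0=86.2730

Since d<R<u, set p* = (R−d)/(u−d) = 0.9444; price each node as the discounted p*-expectation of its children.
Terminal values V(1,·): V(1,0)=156.8300, V(1,1)=86.6900
  t=0,j=0: stock 101.0000 → up 108.0700 (V=86.6900), down 71.7100 (V=156.8300). Price 86.2730; hedge Δ=-1.9290, bond B=281.1063.
Self-financing check: at every node Δ·S+B equals the discounted successor values.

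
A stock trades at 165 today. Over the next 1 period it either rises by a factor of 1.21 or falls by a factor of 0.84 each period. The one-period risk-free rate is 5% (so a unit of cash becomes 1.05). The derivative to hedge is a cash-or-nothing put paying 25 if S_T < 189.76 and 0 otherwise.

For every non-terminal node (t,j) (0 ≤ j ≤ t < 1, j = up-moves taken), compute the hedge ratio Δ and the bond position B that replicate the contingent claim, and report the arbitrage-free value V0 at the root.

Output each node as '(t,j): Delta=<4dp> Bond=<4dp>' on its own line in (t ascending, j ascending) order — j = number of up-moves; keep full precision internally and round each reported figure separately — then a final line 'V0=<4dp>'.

Risk-neutral probability p* = (R−d)/(u−d) = (1.05−0.84)/(1.21−0.84) = 0.5676.
At expiry t=1: V(1,0)=25.0000, V(1,1)=0.0000
(0,0): S=165.0000. Δ = (V_up−V_dn)/(S_up−S_dn) = (0.0000−25.0000)/(199.6500−138.6000) = -0.4095. V = [p*·0.0000 + (1−p*)·25.0000]/1.05 = 10.2960. B = V − Δ·S = 77.8636.
The time-0 hedge costs 10.2960, which is the no-arbitrage price.

(0,0): Delta=-0.4095 Bond=77.8636
V0=10.2960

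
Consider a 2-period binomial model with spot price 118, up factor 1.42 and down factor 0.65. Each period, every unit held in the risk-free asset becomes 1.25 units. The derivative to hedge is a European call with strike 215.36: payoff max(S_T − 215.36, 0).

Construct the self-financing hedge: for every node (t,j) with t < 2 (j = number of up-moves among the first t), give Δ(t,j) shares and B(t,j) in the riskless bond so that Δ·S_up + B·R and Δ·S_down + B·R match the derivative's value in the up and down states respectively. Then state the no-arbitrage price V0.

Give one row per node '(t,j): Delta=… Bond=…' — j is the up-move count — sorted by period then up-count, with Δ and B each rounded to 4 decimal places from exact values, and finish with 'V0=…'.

(0,0): Delta=0.1549 Bond=-9.5037
(1,0): Delta=0.0000 Bond=0.0000
(1,1): Delta=0.1750 Bond=-15.2456
V0=8.7727

Since d<R<u, set p* = (R−d)/(u−d) = 0.7792; price each node as the discounted p*-expectation of its children.
Payoff layer (t=2): V(2,0)=0.0000, V(2,1)=0.0000, V(2,2)=22.5752
Node (1,0) S=76.7000: V=(p*·0.0000+(1−p*)·0.0000)/1.25=0.0000; Δ=(0.0000−0.0000)/(108.9140−49.8550)=0.0000; B=V−Δ·S=0.0000
Node (1,1) S=167.5600: V=(p*·22.5752+(1−p*)·0.0000)/1.25=14.0729; Δ=(22.5752−0.0000)/(237.9352−108.9140)=0.1750; B=V−Δ·S=-15.2456
Node (0,0) S=118.0000: V=(p*·14.0729+(1−p*)·0.0000)/1.25=8.7727; Δ=(14.0729−0.0000)/(167.5600−76.7000)=0.1549; B=V−Δ·S=-9.5037
Check: Δ(0,0)·S0 + B(0,0) = 8.7727 = V0.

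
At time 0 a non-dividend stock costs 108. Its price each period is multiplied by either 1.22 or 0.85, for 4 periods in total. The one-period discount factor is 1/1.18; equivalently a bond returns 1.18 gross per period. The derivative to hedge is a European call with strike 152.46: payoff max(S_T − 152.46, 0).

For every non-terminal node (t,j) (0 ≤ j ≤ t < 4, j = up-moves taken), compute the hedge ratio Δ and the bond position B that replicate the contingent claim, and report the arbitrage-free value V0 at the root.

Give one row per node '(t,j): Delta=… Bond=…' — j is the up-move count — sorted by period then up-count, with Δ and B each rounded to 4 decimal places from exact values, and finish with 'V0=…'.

Risk-neutral probability p* = (R−d)/(u−d) = (1.18−0.85)/(1.22−0.85) = 0.8919.
Terminal payoffs: V(4,0)=0.0000, V(4,1)=0.0000, V(4,2)=0.0000, V(4,3)=14.2348, V(4,4)=86.7961
(3,0): S=66.3255. Δ = (V_up−V_dn)/(S_up−S_dn) = (0.0000−0.0000)/(80.9171−56.3767) = 0.0000. V = [p*·0.0000 + (1−p*)·0.0000]/1.18 = 0.0000. B = V − Δ·S = 0.0000.
(3,1): S=95.1966. Δ = (V_up−V_dn)/(S_up−S_dn) = (0.0000−0.0000)/(116.1399−80.9171) = 0.0000. V = [p*·0.0000 + (1−p*)·0.0000]/1.18 = 0.0000. B = V − Δ·S = 0.0000.
(3,2): S=136.6351. Δ = (V_up−V_dn)/(S_up−S_dn) = (14.2348−0.0000)/(166.6948−116.1399) = 0.2816. V = [p*·14.2348 + (1−p*)·0.0000]/1.18 = 10.7593. B = V − Δ·S = -27.7133.
(3,3): S=196.1116. Δ = (V_up−V_dn)/(S_up−S_dn) = (86.7961−14.2348)/(239.2561−166.6948) = 1.0000. V = [p*·86.7961 + (1−p*)·14.2348]/1.18 = 66.9082. B = V − Δ·S = -129.2034.
(2,0): S=78.0300. Δ = (V_up−V_dn)/(S_up−S_dn) = (0.0000−0.0000)/(95.1966−66.3255) = 0.0000. V = [p*·0.0000 + (1−p*)·0.0000]/1.18 = 0.0000. B = V − Δ·S = 0.0000.
(2,1): S=111.9960. Δ = (V_up−V_dn)/(S_up−S_dn) = (10.7593−0.0000)/(136.6351−95.1966) = 0.2596. V = [p*·10.7593 + (1−p*)·0.0000]/1.18 = 8.1323. B = V − Δ·S = -20.9468.
(2,2): S=160.7472. Δ = (V_up−V_dn)/(S_up−S_dn) = (66.9082−10.7593)/(196.1116−136.6351) = 0.9441. V = [p*·66.9082 + (1−p*)·10.7593]/1.18 = 51.5577. B = V − Δ·S = -100.1962.
(1,0): S=91.8000. Δ = (V_up−V_dn)/(S_up−S_dn) = (8.1323−0.0000)/(111.9960−78.0300) = 0.2394. V = [p*·8.1323 + (1−p*)·0.0000]/1.18 = 6.1467. B = V − Δ·S = -15.8325.
(1,1): S=131.7600. Δ = (V_up−V_dn)/(S_up−S_dn) = (51.5577−8.1323)/(160.7472−111.9960) = 0.8908. V = [p*·51.5577 + (1−p*)·8.1323]/1.18 = 39.7144. B = V − Δ·S = -77.6514.
(0,0): S=108.0000. Δ = (V_up−V_dn)/(S_up−S_dn) = (39.7144−6.1467)/(131.7600−91.8000) = 0.8400. V = [p*·39.7144 + (1−p*)·6.1467]/1.18 = 30.5809. B = V − Δ·S = -60.1426.
Each (Δ,B) replicates both successor values, so the strategy is self-financing and V0 is arbitrage-free.

(0,0): Delta=0.8400 Bond=-60.1426
(1,0): Delta=0.2394 Bond=-15.8325
(1,1): Delta=0.8908 Bond=-77.6514
(2,0): Delta=0.0000 Bond=0.0000
(2,1): Delta=0.2596 Bond=-20.9468
(2,2): Delta=0.9441 Bond=-100.1962
(3,0): Delta=0.0000 Bond=0.0000
(3,1): Delta=0.0000 Bond=0.0000
(3,2): Delta=0.2816 Bond=-27.7133
(3,3): Delta=1.0000 Bond=-129.2034
V0=30.5809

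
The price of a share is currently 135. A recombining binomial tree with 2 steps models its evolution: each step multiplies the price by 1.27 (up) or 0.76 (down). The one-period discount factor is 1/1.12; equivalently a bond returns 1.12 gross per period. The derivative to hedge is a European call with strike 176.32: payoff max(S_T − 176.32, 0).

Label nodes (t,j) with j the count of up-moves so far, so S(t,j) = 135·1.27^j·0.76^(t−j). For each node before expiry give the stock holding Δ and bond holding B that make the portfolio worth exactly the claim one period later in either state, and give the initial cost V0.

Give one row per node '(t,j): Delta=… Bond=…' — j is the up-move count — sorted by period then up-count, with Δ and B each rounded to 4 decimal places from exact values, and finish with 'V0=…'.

Under the risk-neutral measure, an up-move has probability p* = (R−d)/(u−d) = 0.7059 and values discount at R = 1.12.
At expiry t=2: V(2,0)=0.0000, V(2,1)=0.0000, V(2,2)=41.4215
  t=1,j=0: stock 102.6000 → up 130.3020 (V=0.0000), down 77.9760 (V=0.0000). Price 0.0000; hedge Δ=0.0000, bond B=0.0000.
  t=1,j=1: stock 171.4500 → up 217.7415 (V=41.4215), down 130.3020 (V=0.0000). Price 26.1060; hedge Δ=0.4737, bond B=-55.1126.
  t=0,j=0: stock 135.0000 → up 171.4500 (V=26.1060), down 102.6000 (V=0.0000). Price 16.4534; hedge Δ=0.3792, bond B=-34.7349.
The time-0 hedge costs 16.4534, which is the no-arbitrage price.

(0,0): Delta=0.3792 Bond=-34.7349
(1,0): Delta=0.0000 Bond=0.0000
(1,1): Delta=0.4737 Bond=-55.1126
V0=16.4534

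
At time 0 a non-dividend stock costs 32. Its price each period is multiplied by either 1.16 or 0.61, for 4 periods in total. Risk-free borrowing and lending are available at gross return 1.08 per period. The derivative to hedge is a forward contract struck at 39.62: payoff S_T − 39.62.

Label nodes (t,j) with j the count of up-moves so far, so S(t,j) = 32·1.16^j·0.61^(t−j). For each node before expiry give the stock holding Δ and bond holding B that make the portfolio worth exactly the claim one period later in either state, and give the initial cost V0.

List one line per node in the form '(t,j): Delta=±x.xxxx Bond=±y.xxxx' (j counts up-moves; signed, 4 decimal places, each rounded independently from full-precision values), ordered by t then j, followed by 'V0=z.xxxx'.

No-arbitrage ⇒ martingale measure with p* = (R−d)/(u−d) = 0.8545.
At expiry t=4: V(4,0)=-35.1893, V(4,1)=-31.1945, V(4,2)=-23.5977, V(4,3)=-9.1513, V(4,4)=18.3205
  t=3,j=0: stock 7.2634 → up 8.4255 (V=-31.1945), down 4.4307 (V=-35.1893). Price -29.4218; hedge Δ=1.0000, bond B=-36.6852.
  t=3,j=1: stock 13.8124 → up 16.0223 (V=-23.5977), down 8.4255 (V=-31.1945). Price -22.8728; hedge Δ=1.0000, bond B=-36.6852.
  t=3,j=2: stock 26.2661 → up 30.4687 (V=-9.1513), down 16.0223 (V=-23.5977). Price -10.4191; hedge Δ=1.0000, bond B=-36.6852.
  t=3,j=3: stock 49.9487 → up 57.9405 (V=18.3205), down 30.4687 (V=-9.1513). Price 13.2635; hedge Δ=1.0000, bond B=-36.6852.
  t=2,j=0: stock 11.9072 → up 13.8124 (V=-22.8728), down 7.2634 (V=-29.4218). Price -22.0606; hedge Δ=1.0000, bond B=-33.9678.
  t=2,j=1: stock 22.6432 → up 26.2661 (V=-10.4191), down 13.8124 (V=-22.8728). Price -11.3246; hedge Δ=1.0000, bond B=-33.9678.
  t=2,j=2: stock 43.0592 → up 49.9487 (V=13.2635), down 26.2661 (V=-10.4191). Price 9.0914; hedge Δ=1.0000, bond B=-33.9678.
  t=1,j=0: stock 19.5200 → up 22.6432 (V=-11.3246), down 11.9072 (V=-22.0606). Price -11.9316; hedge Δ=1.0000, bond B=-31.4516.
  t=1,j=1: stock 37.1200 → up 43.0592 (V=9.0914), down 22.6432 (V=-11.3246). Price 5.6684; hedge Δ=1.0000, bond B=-31.4516.
  t=0,j=0: stock 32.0000 → up 37.1200 (V=5.6684), down 19.5200 (V=-11.9316). Price 2.8781; hedge Δ=1.0000, bond B=-29.1219.
The time-0 hedge costs 2.8781, which is the no-arbitrage price.

(0,0): Delta=1.0000 Bond=-29.1219
(1,0): Delta=1.0000 Bond=-31.4516
(1,1): Delta=1.0000 Bond=-31.4516
(2,0): Delta=1.0000 Bond=-33.9678
(2,1): Delta=1.0000 Bond=-33.9678
(2,2): Delta=1.0000 Bond=-33.9678
(3,0): Delta=1.0000 Bond=-36.6852
(3,1): Delta=1.0000 Bond=-36.6852
(3,2): Delta=1.0000 Bond=-36.6852
(3,3): Delta=1.0000 Bond=-36.6852
V0=2.8781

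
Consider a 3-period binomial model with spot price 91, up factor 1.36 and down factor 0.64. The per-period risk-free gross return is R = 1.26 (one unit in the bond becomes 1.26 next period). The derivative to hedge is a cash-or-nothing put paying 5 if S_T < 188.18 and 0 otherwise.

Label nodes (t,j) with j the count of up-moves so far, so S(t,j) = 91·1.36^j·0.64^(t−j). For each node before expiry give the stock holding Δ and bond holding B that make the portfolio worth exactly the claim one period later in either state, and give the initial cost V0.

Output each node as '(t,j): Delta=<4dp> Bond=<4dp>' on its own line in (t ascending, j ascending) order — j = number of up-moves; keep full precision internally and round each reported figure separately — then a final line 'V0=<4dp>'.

(0,0): Delta=-0.0356 Bond=4.1470
(1,0): Delta=0.0000 Bond=3.1494
(1,1): Delta=-0.0383 Bond=5.5601
(2,0): Delta=0.0000 Bond=3.9683
(2,1): Delta=0.0000 Bond=3.9683
(2,2): Delta=-0.0413 Bond=7.4956
V0=0.9035

Risk-neutral probability p* = (R−d)/(u−d) = (1.26−0.64)/(1.36−0.64) = 0.8611.
Payoff layer (t=3): V(3,0)=5.0000, V(3,1)=5.0000, V(3,2)=5.0000, V(3,3)=0.0000
Node (2,0) S=37.2736: V=(p*·5.0000+(1−p*)·5.0000)/1.26=3.9683; Δ=(5.0000−5.0000)/(50.6921−23.8551)=0.0000; B=V−Δ·S=3.9683
Node (2,1) S=79.2064: V=(p*·5.0000+(1−p*)·5.0000)/1.26=3.9683; Δ=(5.0000−5.0000)/(107.7207−50.6921)=0.0000; B=V−Δ·S=3.9683
Node (2,2) S=168.3136: V=(p*·0.0000+(1−p*)·5.0000)/1.26=0.5511; Δ=(0.0000−5.0000)/(228.9065−107.7207)=-0.0413; B=V−Δ·S=7.4956
Node (1,0) S=58.2400: V=(p*·3.9683+(1−p*)·3.9683)/1.26=3.1494; Δ=(3.9683−3.9683)/(79.2064−37.2736)=0.0000; B=V−Δ·S=3.1494
Node (1,1) S=123.7600: V=(p*·0.5511+(1−p*)·3.9683)/1.26=0.8141; Δ=(0.5511−3.9683)/(168.3136−79.2064)=-0.0383; B=V−Δ·S=5.5601
Node (0,0) S=91.0000: V=(p*·0.8141+(1−p*)·3.1494)/1.26=0.9035; Δ=(0.8141−3.1494)/(123.7600−58.2400)=-0.0356; B=V−Δ·S=4.1470
Self-financing check: at every node Δ·S+B equals the discounted successor values.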